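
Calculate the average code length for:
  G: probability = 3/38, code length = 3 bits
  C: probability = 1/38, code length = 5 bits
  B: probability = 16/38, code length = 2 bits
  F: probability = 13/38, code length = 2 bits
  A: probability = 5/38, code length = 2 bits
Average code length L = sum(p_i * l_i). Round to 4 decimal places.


Weighted contributions p_i * l_i:
  G: (3/38) * 3 = 9/38
  C: (1/38) * 5 = 5/38
  B: (16/38) * 2 = 32/38
  F: (13/38) * 2 = 26/38
  A: (5/38) * 2 = 10/38
Sum = (9 + 5 + 32 + 26 + 10)/38 = 82/38

L = 82/38 = 2.1579 bits/symbol


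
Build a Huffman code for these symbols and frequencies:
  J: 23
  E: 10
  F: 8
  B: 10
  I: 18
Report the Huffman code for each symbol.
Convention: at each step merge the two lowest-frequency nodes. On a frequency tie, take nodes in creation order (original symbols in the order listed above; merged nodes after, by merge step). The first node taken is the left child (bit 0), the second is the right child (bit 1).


Huffman tree construction:
Step 1: Merge F(8) + E(10) = 18
Step 2: Merge B(10) + I(18) = 28
Step 3: Merge (F+E)(18) + J(23) = 41
Step 4: Merge (B+I)(28) + ((F+E)+J)(41) = 69
Read each symbol's code off the tree from the root (left child = 0, right child = 1).

Codes:
  J: 11 (length 2)
  E: 101 (length 3)
  F: 100 (length 3)
  B: 00 (length 2)
  I: 01 (length 2)
Average code length: 156/69 = 2.2609 bits/symbol


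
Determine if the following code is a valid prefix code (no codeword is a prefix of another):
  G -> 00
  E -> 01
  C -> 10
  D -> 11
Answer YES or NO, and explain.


Checking each pair (does one codeword prefix another?):
  G='00' vs E='01': no prefix
  G='00' vs C='10': no prefix
  G='00' vs D='11': no prefix
  E='01' vs G='00': no prefix
  E='01' vs C='10': no prefix
  E='01' vs D='11': no prefix
  C='10' vs G='00': no prefix
  C='10' vs E='01': no prefix
  C='10' vs D='11': no prefix
  D='11' vs G='00': no prefix
  D='11' vs E='01': no prefix
  D='11' vs C='10': no prefix
No violation found over all pairs.

YES -- this is a valid prefix code. No codeword is a prefix of any other codeword.


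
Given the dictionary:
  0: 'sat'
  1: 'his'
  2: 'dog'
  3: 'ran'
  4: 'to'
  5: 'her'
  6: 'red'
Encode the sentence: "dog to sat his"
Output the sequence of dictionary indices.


Look up each word in the dictionary:
  'dog' -> 2
  'to' -> 4
  'sat' -> 0
  'his' -> 1

Encoded: [2, 4, 0, 1]


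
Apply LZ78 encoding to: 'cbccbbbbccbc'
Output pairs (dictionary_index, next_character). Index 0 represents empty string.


LZ78 encoding steps:
Dictionary: {0: ''}
Step 1: w='' (idx 0), next='c' -> output (0, 'c'), add 'c' as idx 1
Step 2: w='' (idx 0), next='b' -> output (0, 'b'), add 'b' as idx 2
Step 3: w='c' (idx 1), next='c' -> output (1, 'c'), add 'cc' as idx 3
Step 4: w='b' (idx 2), next='b' -> output (2, 'b'), add 'bb' as idx 4
Step 5: w='bb' (idx 4), next='c' -> output (4, 'c'), add 'bbc' as idx 5
Step 6: w='c' (idx 1), next='b' -> output (1, 'b'), add 'cb' as idx 6
Step 7: w='c' (idx 1), end of input -> output (1, '')


Encoded: [(0, 'c'), (0, 'b'), (1, 'c'), (2, 'b'), (4, 'c'), (1, 'b'), (1, '')]


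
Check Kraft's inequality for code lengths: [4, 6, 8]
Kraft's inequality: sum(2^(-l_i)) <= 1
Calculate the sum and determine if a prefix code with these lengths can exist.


Sum = 2^(-4) + 2^(-6) + 2^(-8)
    = 0.0625 + 0.015625 + 0.00390625
    = 21/256 = 0.08203125
Since 0.08203125 <= 1, Kraft's inequality IS satisfied.
A prefix code with these lengths CAN exist.

Kraft sum = 0.08203125. Satisfied.


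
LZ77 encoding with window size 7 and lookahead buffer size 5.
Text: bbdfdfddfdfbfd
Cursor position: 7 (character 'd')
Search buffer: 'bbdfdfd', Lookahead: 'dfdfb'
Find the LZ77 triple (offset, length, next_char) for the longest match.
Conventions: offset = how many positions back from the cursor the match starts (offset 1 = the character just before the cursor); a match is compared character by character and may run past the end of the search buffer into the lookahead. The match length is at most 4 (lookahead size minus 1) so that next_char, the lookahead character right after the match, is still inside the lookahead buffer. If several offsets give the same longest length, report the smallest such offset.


Try each offset into the search buffer:
  offset=1 (pos 6, char 'd'): match length 1
  offset=2 (pos 5, char 'f'): match length 0
  offset=3 (pos 4, char 'd'): match length 3
  offset=4 (pos 3, char 'f'): match length 0
  offset=5 (pos 2, char 'd'): match length 4
  offset=6 (pos 1, char 'b'): match length 0
  offset=7 (pos 0, char 'b'): match length 0
Longest match has length 4 at offset 5.
next_char = character at position 7 + 4 = 11 -> 'b'

Best match: offset=5, length=4 (matching 'dfdf' starting at position 2)
LZ77 triple: (5, 4, 'b')


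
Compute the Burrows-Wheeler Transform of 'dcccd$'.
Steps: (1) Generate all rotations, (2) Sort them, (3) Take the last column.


Rotations (sorted):
  0: $dcccd -> last char: d
  1: cccd$d -> last char: d
  2: ccd$dc -> last char: c
  3: cd$dcc -> last char: c
  4: d$dccc -> last char: c
  5: dcccd$ -> last char: $


BWT = ddccc$


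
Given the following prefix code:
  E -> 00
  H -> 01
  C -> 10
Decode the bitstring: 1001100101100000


Decoding step by step:
Bits 10 -> C
Bits 01 -> H
Bits 10 -> C
Bits 01 -> H
Bits 01 -> H
Bits 10 -> C
Bits 00 -> E
Bits 00 -> E


Decoded message: CHCHHCEE


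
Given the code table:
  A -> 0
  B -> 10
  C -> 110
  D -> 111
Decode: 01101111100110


Decoding:
0 -> A
110 -> C
111 -> D
110 -> C
0 -> A
110 -> C


Result: ACDCAC


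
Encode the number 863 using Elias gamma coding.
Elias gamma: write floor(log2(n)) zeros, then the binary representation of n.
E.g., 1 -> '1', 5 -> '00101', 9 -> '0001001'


num_bits = floor(log2(863)) + 1 = 10
leading_zeros = num_bits - 1 = 9
binary(863) = 1101011111

Elias gamma(863) = '000000000' + '1101011111' = 0000000001101011111 (19 bits)


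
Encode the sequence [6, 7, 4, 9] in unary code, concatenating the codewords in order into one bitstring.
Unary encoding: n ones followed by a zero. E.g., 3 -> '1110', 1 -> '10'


Encode each number as n ones followed by a terminating 0:
  6 -> 1111110 (7 bits)
  7 -> 11111110 (8 bits)
  4 -> 11110 (5 bits)
  9 -> 1111111110 (10 bits)
Total length = 7 + 8 + 5 + 10 = 30 bits.

Unary([6, 7, 4, 9]) = 111111011111110111101111111110 (30 bits)


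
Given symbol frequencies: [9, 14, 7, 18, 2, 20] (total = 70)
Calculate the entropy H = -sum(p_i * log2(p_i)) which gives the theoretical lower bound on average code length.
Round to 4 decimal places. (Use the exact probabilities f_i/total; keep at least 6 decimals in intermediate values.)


Per-symbol terms -p_i * log2(p_i) with p_i = f_i/70:
  p = 9/70 = 0.128571: log2(p) = -2.959358, -p*log2(p) = 0.380489
  p = 14/70 = 0.200000: log2(p) = -2.321928, -p*log2(p) = 0.464386
  p = 7/70 = 0.100000: log2(p) = -3.321928, -p*log2(p) = 0.332193
  p = 18/70 = 0.257143: log2(p) = -1.959358, -p*log2(p) = 0.503835
  p = 2/70 = 0.028571: log2(p) = -5.129283, -p*log2(p) = 0.146551
  p = 20/70 = 0.285714: log2(p) = -1.807355, -p*log2(p) = 0.516387
H = 0.380489 + 0.464386 + 0.332193 + 0.503835 + 0.146551 + 0.516387 = 2.343841

H = 2.3438 bits/symbol


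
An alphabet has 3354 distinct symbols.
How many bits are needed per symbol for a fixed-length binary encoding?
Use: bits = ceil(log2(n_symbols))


log2(3354) = 11.7117
Bracket: 2^11 = 2048 < 3354 <= 2^12 = 4096
So ceil(log2(3354)) = 12

bits = ceil(log2(3354)) = ceil(11.7117) = 12 bits


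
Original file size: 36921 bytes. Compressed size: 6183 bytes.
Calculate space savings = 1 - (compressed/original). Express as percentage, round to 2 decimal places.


ratio = compressed/original = 6183/36921 = 0.167466
savings = 1 - ratio = 1 - 0.167466 = 0.832534
as a percentage: 0.832534 * 100 = 83.25%

Space savings = 1 - 6183/36921 = 83.25%


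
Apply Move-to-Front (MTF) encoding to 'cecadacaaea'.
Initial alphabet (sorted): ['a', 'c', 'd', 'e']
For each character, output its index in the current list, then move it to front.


MTF encoding:
'c': index 1 in ['a', 'c', 'd', 'e'] -> ['c', 'a', 'd', 'e']
'e': index 3 in ['c', 'a', 'd', 'e'] -> ['e', 'c', 'a', 'd']
'c': index 1 in ['e', 'c', 'a', 'd'] -> ['c', 'e', 'a', 'd']
'a': index 2 in ['c', 'e', 'a', 'd'] -> ['a', 'c', 'e', 'd']
'd': index 3 in ['a', 'c', 'e', 'd'] -> ['d', 'a', 'c', 'e']
'a': index 1 in ['d', 'a', 'c', 'e'] -> ['a', 'd', 'c', 'e']
'c': index 2 in ['a', 'd', 'c', 'e'] -> ['c', 'a', 'd', 'e']
'a': index 1 in ['c', 'a', 'd', 'e'] -> ['a', 'c', 'd', 'e']
'a': index 0 in ['a', 'c', 'd', 'e'] -> ['a', 'c', 'd', 'e']
'e': index 3 in ['a', 'c', 'd', 'e'] -> ['e', 'a', 'c', 'd']
'a': index 1 in ['e', 'a', 'c', 'd'] -> ['a', 'e', 'c', 'd']


Output: [1, 3, 1, 2, 3, 1, 2, 1, 0, 3, 1]


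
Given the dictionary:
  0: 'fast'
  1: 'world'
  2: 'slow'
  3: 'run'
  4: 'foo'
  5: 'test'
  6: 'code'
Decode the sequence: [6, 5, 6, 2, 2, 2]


Look up each index in the dictionary:
  6 -> 'code'
  5 -> 'test'
  6 -> 'code'
  2 -> 'slow'
  2 -> 'slow'
  2 -> 'slow'

Decoded: "code test code slow slow slow"


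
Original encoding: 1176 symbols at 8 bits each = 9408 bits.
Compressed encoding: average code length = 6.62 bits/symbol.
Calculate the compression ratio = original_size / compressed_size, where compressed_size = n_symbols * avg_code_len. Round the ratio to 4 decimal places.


original_size = n_symbols * orig_bits = 1176 * 8 = 9408 bits
compressed_size = n_symbols * avg_code_len = 1176 * 6.62 = 7785.12 bits
ratio = original_size / compressed_size = 9408 / 7785.12 = 1.2085

Compression ratio = 1.2085


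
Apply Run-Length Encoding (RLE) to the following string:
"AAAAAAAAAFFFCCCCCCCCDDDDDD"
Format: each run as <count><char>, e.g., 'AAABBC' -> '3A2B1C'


Scanning runs left to right:
  i=0: run of 'A' x 9 -> '9A'
  i=9: run of 'F' x 3 -> '3F'
  i=12: run of 'C' x 8 -> '8C'
  i=20: run of 'D' x 6 -> '6D'

RLE = 9A3F8C6D


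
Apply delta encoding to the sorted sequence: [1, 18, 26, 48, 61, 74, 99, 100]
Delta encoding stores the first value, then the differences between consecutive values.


First value: 1
Deltas:
  18 - 1 = 17
  26 - 18 = 8
  48 - 26 = 22
  61 - 48 = 13
  74 - 61 = 13
  99 - 74 = 25
  100 - 99 = 1


Delta encoded: [1, 17, 8, 22, 13, 13, 25, 1]


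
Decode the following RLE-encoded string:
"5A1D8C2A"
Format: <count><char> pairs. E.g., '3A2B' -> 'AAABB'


Expanding each <count><char> pair:
  5A -> 'AAAAA'
  1D -> 'D'
  8C -> 'CCCCCCCC'
  2A -> 'AA'

Decoded = AAAAADCCCCCCCCAA


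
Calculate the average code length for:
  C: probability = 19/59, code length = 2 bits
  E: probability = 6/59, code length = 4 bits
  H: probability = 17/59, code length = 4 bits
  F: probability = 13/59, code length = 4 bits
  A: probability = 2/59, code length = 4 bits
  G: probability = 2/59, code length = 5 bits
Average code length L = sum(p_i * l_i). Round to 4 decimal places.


Weighted contributions p_i * l_i:
  C: (19/59) * 2 = 38/59
  E: (6/59) * 4 = 24/59
  H: (17/59) * 4 = 68/59
  F: (13/59) * 4 = 52/59
  A: (2/59) * 4 = 8/59
  G: (2/59) * 5 = 10/59
Sum = (38 + 24 + 68 + 52 + 8 + 10)/59 = 200/59

L = 200/59 = 3.3898 bits/symbol


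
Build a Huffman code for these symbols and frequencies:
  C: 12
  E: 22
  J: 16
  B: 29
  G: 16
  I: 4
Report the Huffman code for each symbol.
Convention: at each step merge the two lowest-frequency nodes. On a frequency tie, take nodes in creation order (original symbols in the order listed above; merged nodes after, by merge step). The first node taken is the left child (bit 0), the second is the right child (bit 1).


Huffman tree construction:
Step 1: Merge I(4) + C(12) = 16
Step 2: Merge J(16) + G(16) = 32
Step 3: Merge (I+C)(16) + E(22) = 38
Step 4: Merge B(29) + (J+G)(32) = 61
Step 5: Merge ((I+C)+E)(38) + (B+(J+G))(61) = 99
Read each symbol's code off the tree from the root (left child = 0, right child = 1).

Codes:
  C: 001 (length 3)
  E: 01 (length 2)
  J: 110 (length 3)
  B: 10 (length 2)
  G: 111 (length 3)
  I: 000 (length 3)
Average code length: 246/99 = 2.4848 bits/symbol


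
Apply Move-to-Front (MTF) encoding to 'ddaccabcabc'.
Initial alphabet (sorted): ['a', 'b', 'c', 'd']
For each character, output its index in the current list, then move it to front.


MTF encoding:
'd': index 3 in ['a', 'b', 'c', 'd'] -> ['d', 'a', 'b', 'c']
'd': index 0 in ['d', 'a', 'b', 'c'] -> ['d', 'a', 'b', 'c']
'a': index 1 in ['d', 'a', 'b', 'c'] -> ['a', 'd', 'b', 'c']
'c': index 3 in ['a', 'd', 'b', 'c'] -> ['c', 'a', 'd', 'b']
'c': index 0 in ['c', 'a', 'd', 'b'] -> ['c', 'a', 'd', 'b']
'a': index 1 in ['c', 'a', 'd', 'b'] -> ['a', 'c', 'd', 'b']
'b': index 3 in ['a', 'c', 'd', 'b'] -> ['b', 'a', 'c', 'd']
'c': index 2 in ['b', 'a', 'c', 'd'] -> ['c', 'b', 'a', 'd']
'a': index 2 in ['c', 'b', 'a', 'd'] -> ['a', 'c', 'b', 'd']
'b': index 2 in ['a', 'c', 'b', 'd'] -> ['b', 'a', 'c', 'd']
'c': index 2 in ['b', 'a', 'c', 'd'] -> ['c', 'b', 'a', 'd']


Output: [3, 0, 1, 3, 0, 1, 3, 2, 2, 2, 2]


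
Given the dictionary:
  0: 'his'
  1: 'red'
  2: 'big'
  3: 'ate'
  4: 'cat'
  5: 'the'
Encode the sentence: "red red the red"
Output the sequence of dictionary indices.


Look up each word in the dictionary:
  'red' -> 1
  'red' -> 1
  'the' -> 5
  'red' -> 1

Encoded: [1, 1, 5, 1]


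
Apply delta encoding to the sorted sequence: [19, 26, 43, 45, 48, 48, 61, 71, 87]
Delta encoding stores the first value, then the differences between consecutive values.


First value: 19
Deltas:
  26 - 19 = 7
  43 - 26 = 17
  45 - 43 = 2
  48 - 45 = 3
  48 - 48 = 0
  61 - 48 = 13
  71 - 61 = 10
  87 - 71 = 16


Delta encoded: [19, 7, 17, 2, 3, 0, 13, 10, 16]


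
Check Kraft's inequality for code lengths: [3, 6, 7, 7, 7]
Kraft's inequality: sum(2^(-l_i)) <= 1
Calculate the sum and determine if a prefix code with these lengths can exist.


Sum = 2^(-3) + 2^(-6) + 2^(-7) + 2^(-7) + 2^(-7)
    = 0.125 + 0.015625 + 0.0078125 + 0.0078125 + 0.0078125
    = 21/128 = 0.1640625
Since 0.1640625 <= 1, Kraft's inequality IS satisfied.
A prefix code with these lengths CAN exist.

Kraft sum = 0.1640625. Satisfied.


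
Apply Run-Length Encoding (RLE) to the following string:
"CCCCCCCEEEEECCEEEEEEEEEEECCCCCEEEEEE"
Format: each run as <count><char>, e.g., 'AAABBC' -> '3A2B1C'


Scanning runs left to right:
  i=0: run of 'C' x 7 -> '7C'
  i=7: run of 'E' x 5 -> '5E'
  i=12: run of 'C' x 2 -> '2C'
  i=14: run of 'E' x 11 -> '11E'
  i=25: run of 'C' x 5 -> '5C'
  i=30: run of 'E' x 6 -> '6E'

RLE = 7C5E2C11E5C6E


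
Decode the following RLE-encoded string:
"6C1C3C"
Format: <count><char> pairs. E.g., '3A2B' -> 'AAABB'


Expanding each <count><char> pair:
  6C -> 'CCCCCC'
  1C -> 'C'
  3C -> 'CCC'

Decoded = CCCCCCCCCC


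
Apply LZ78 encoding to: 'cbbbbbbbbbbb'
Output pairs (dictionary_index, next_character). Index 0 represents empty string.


LZ78 encoding steps:
Dictionary: {0: ''}
Step 1: w='' (idx 0), next='c' -> output (0, 'c'), add 'c' as idx 1
Step 2: w='' (idx 0), next='b' -> output (0, 'b'), add 'b' as idx 2
Step 3: w='b' (idx 2), next='b' -> output (2, 'b'), add 'bb' as idx 3
Step 4: w='bb' (idx 3), next='b' -> output (3, 'b'), add 'bbb' as idx 4
Step 5: w='bbb' (idx 4), next='b' -> output (4, 'b'), add 'bbbb' as idx 5
Step 6: w='b' (idx 2), end of input -> output (2, '')


Encoded: [(0, 'c'), (0, 'b'), (2, 'b'), (3, 'b'), (4, 'b'), (2, '')]


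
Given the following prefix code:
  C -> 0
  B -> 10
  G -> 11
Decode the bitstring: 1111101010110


Decoding step by step:
Bits 11 -> G
Bits 11 -> G
Bits 10 -> B
Bits 10 -> B
Bits 10 -> B
Bits 11 -> G
Bits 0 -> C


Decoded message: GGBBBGC


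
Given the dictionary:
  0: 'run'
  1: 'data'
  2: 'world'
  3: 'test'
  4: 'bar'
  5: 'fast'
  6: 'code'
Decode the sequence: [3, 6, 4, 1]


Look up each index in the dictionary:
  3 -> 'test'
  6 -> 'code'
  4 -> 'bar'
  1 -> 'data'

Decoded: "test code bar data"


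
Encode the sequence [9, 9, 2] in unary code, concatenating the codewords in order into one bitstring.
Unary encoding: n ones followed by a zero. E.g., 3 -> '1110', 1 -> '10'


Encode each number as n ones followed by a terminating 0:
  9 -> 1111111110 (10 bits)
  9 -> 1111111110 (10 bits)
  2 -> 110 (3 bits)
Total length = 10 + 10 + 3 = 23 bits.

Unary([9, 9, 2]) = 11111111101111111110110 (23 bits)


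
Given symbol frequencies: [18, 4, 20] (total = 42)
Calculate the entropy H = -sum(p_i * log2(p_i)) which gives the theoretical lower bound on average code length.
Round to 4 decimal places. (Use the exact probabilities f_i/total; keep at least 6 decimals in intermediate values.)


Per-symbol terms -p_i * log2(p_i) with p_i = f_i/42:
  p = 18/42 = 0.428571: log2(p) = -1.222392, -p*log2(p) = 0.523882
  p = 4/42 = 0.095238: log2(p) = -3.392317, -p*log2(p) = 0.323078
  p = 20/42 = 0.476190: log2(p) = -1.070389, -p*log2(p) = 0.509709
H = 0.523882 + 0.323078 + 0.509709 = 1.356669

H = 1.3567 bits/symbol


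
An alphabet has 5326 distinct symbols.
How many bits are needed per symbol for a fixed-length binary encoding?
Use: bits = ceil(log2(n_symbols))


log2(5326) = 12.3788
Bracket: 2^12 = 4096 < 5326 <= 2^13 = 8192
So ceil(log2(5326)) = 13

bits = ceil(log2(5326)) = ceil(12.3788) = 13 bits


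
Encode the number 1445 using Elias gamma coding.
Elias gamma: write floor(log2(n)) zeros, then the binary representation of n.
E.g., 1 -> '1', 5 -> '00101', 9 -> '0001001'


num_bits = floor(log2(1445)) + 1 = 11
leading_zeros = num_bits - 1 = 10
binary(1445) = 10110100101

Elias gamma(1445) = '0000000000' + '10110100101' = 000000000010110100101 (21 bits)


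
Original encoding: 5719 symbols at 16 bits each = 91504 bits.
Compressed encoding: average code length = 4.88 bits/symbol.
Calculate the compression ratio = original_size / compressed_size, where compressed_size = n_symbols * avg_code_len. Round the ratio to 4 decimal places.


original_size = n_symbols * orig_bits = 5719 * 16 = 91504 bits
compressed_size = n_symbols * avg_code_len = 5719 * 4.88 = 27908.72 bits
ratio = original_size / compressed_size = 91504 / 27908.72 = 3.2787

Compression ratio = 3.2787


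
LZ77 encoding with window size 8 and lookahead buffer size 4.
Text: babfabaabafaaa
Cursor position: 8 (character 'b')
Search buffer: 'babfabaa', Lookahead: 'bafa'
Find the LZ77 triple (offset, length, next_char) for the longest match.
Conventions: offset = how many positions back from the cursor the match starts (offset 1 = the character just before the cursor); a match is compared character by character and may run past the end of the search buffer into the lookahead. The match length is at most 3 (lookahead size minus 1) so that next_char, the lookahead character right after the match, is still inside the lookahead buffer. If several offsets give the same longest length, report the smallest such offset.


Try each offset into the search buffer:
  offset=1 (pos 7, char 'a'): match length 0
  offset=2 (pos 6, char 'a'): match length 0
  offset=3 (pos 5, char 'b'): match length 2
  offset=4 (pos 4, char 'a'): match length 0
  offset=5 (pos 3, char 'f'): match length 0
  offset=6 (pos 2, char 'b'): match length 1
  offset=7 (pos 1, char 'a'): match length 0
  offset=8 (pos 0, char 'b'): match length 2
Longest match has length 2, found at offsets 3, 8; take the smallest, offset 3.
next_char = character at position 8 + 2 = 10 -> 'f'

Best match: offset=3, length=2 (matching 'ba' starting at position 5)
LZ77 triple: (3, 2, 'f')


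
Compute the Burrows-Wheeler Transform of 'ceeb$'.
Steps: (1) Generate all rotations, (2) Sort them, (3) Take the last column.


Rotations (sorted):
  0: $ceeb -> last char: b
  1: b$cee -> last char: e
  2: ceeb$ -> last char: $
  3: eb$ce -> last char: e
  4: eeb$c -> last char: c


BWT = be$ec


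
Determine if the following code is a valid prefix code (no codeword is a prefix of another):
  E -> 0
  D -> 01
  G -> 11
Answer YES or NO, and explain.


Checking each pair (does one codeword prefix another?):
  E='0' vs D='01': prefix -- VIOLATION

NO -- this is NOT a valid prefix code. E (0) is a prefix of D (01).


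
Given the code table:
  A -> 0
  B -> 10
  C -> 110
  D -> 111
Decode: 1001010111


Decoding:
10 -> B
0 -> A
10 -> B
10 -> B
111 -> D


Result: BABBD


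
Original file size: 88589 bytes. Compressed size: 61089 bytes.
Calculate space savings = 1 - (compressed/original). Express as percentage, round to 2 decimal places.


ratio = compressed/original = 61089/88589 = 0.689578
savings = 1 - ratio = 1 - 0.689578 = 0.310422
as a percentage: 0.310422 * 100 = 31.04%

Space savings = 1 - 61089/88589 = 31.04%


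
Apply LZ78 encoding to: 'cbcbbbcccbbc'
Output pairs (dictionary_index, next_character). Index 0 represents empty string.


LZ78 encoding steps:
Dictionary: {0: ''}
Step 1: w='' (idx 0), next='c' -> output (0, 'c'), add 'c' as idx 1
Step 2: w='' (idx 0), next='b' -> output (0, 'b'), add 'b' as idx 2
Step 3: w='c' (idx 1), next='b' -> output (1, 'b'), add 'cb' as idx 3
Step 4: w='b' (idx 2), next='b' -> output (2, 'b'), add 'bb' as idx 4
Step 5: w='c' (idx 1), next='c' -> output (1, 'c'), add 'cc' as idx 5
Step 6: w='cb' (idx 3), next='b' -> output (3, 'b'), add 'cbb' as idx 6
Step 7: w='c' (idx 1), end of input -> output (1, '')


Encoded: [(0, 'c'), (0, 'b'), (1, 'b'), (2, 'b'), (1, 'c'), (3, 'b'), (1, '')]


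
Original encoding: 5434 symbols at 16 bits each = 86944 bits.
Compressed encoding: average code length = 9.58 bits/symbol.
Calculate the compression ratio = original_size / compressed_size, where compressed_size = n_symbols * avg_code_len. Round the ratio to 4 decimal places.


original_size = n_symbols * orig_bits = 5434 * 16 = 86944 bits
compressed_size = n_symbols * avg_code_len = 5434 * 9.58 = 52057.72 bits
ratio = original_size / compressed_size = 86944 / 52057.72 = 1.6701

Compression ratio = 1.6701


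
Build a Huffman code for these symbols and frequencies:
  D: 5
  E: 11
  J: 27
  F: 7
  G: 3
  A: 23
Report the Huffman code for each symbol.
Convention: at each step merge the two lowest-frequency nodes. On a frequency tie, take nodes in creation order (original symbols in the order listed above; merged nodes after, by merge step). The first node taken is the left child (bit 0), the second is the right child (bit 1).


Huffman tree construction:
Step 1: Merge G(3) + D(5) = 8
Step 2: Merge F(7) + (G+D)(8) = 15
Step 3: Merge E(11) + (F+(G+D))(15) = 26
Step 4: Merge A(23) + (E+(F+(G+D)))(26) = 49
Step 5: Merge J(27) + (A+(E+(F+(G+D))))(49) = 76
Read each symbol's code off the tree from the root (left child = 0, right child = 1).

Codes:
  D: 11111 (length 5)
  E: 110 (length 3)
  J: 0 (length 1)
  F: 1110 (length 4)
  G: 11110 (length 5)
  A: 10 (length 2)
Average code length: 174/76 = 2.2895 bits/symbol


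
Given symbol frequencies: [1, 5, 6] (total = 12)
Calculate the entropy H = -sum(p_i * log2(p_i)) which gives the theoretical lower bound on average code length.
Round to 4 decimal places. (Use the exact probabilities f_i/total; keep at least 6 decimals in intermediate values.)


Per-symbol terms -p_i * log2(p_i) with p_i = f_i/12:
  p = 1/12 = 0.083333: log2(p) = -3.584963, -p*log2(p) = 0.298747
  p = 5/12 = 0.416667: log2(p) = -1.263034, -p*log2(p) = 0.526264
  p = 6/12 = 0.500000: log2(p) = -1.000000, -p*log2(p) = 0.500000
H = 0.298747 + 0.526264 + 0.500000 = 1.325011

H = 1.325 bits/symbol


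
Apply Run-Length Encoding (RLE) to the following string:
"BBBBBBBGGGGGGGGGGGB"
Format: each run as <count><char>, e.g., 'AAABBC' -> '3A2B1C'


Scanning runs left to right:
  i=0: run of 'B' x 7 -> '7B'
  i=7: run of 'G' x 11 -> '11G'
  i=18: run of 'B' x 1 -> '1B'

RLE = 7B11G1B


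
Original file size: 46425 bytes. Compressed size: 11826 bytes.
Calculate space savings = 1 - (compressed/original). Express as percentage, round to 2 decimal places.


ratio = compressed/original = 11826/46425 = 0.254733
savings = 1 - ratio = 1 - 0.254733 = 0.745267
as a percentage: 0.745267 * 100 = 74.53%

Space savings = 1 - 11826/46425 = 74.53%


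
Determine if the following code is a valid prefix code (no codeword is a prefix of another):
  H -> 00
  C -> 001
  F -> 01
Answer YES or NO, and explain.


Checking each pair (does one codeword prefix another?):
  H='00' vs C='001': prefix -- VIOLATION

NO -- this is NOT a valid prefix code. H (00) is a prefix of C (001).


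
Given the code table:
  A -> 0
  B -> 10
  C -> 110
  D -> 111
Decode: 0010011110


Decoding:
0 -> A
0 -> A
10 -> B
0 -> A
111 -> D
10 -> B


Result: AABADB


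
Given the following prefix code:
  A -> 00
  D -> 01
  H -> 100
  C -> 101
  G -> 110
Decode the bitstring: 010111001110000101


Decoding step by step:
Bits 01 -> D
Bits 01 -> D
Bits 110 -> G
Bits 01 -> D
Bits 110 -> G
Bits 00 -> A
Bits 01 -> D
Bits 01 -> D


Decoded message: DDGDGADD


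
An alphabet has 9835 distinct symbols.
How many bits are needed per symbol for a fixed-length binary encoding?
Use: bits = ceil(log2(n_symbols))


log2(9835) = 13.2637
Bracket: 2^13 = 8192 < 9835 <= 2^14 = 16384
So ceil(log2(9835)) = 14

bits = ceil(log2(9835)) = ceil(13.2637) = 14 bits


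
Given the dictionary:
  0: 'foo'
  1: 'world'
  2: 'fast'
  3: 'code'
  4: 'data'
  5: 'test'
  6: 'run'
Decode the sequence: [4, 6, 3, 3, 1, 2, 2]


Look up each index in the dictionary:
  4 -> 'data'
  6 -> 'run'
  3 -> 'code'
  3 -> 'code'
  1 -> 'world'
  2 -> 'fast'
  2 -> 'fast'

Decoded: "data run code code world fast fast"


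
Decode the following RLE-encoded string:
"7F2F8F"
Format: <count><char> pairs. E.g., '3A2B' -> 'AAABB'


Expanding each <count><char> pair:
  7F -> 'FFFFFFF'
  2F -> 'FF'
  8F -> 'FFFFFFFF'

Decoded = FFFFFFFFFFFFFFFFF


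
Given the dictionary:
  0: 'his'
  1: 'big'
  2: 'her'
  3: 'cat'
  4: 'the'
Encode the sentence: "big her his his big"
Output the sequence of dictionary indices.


Look up each word in the dictionary:
  'big' -> 1
  'her' -> 2
  'his' -> 0
  'his' -> 0
  'big' -> 1

Encoded: [1, 2, 0, 0, 1]


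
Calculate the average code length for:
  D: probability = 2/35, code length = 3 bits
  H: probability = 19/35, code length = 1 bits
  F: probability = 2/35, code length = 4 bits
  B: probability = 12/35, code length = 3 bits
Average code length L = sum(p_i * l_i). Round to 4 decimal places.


Weighted contributions p_i * l_i:
  D: (2/35) * 3 = 6/35
  H: (19/35) * 1 = 19/35
  F: (2/35) * 4 = 8/35
  B: (12/35) * 3 = 36/35
Sum = (6 + 19 + 8 + 36)/35 = 69/35

L = 69/35 = 1.9714 bits/symbol


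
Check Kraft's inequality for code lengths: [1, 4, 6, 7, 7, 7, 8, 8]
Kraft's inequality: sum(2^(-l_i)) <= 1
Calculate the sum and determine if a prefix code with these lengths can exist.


Sum = 2^(-1) + 2^(-4) + 2^(-6) + 2^(-7) + 2^(-7) + 2^(-7) + 2^(-8) + 2^(-8)
    = 0.5 + 0.0625 + 0.015625 + 0.0078125 + 0.0078125 + 0.0078125 + 0.00390625 + 0.00390625
    = 156/256 = 0.609375
Since 0.609375 <= 1, Kraft's inequality IS satisfied.
A prefix code with these lengths CAN exist.

Kraft sum = 0.609375. Satisfied.


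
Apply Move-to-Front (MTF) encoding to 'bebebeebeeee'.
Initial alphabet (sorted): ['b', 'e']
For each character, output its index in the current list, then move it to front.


MTF encoding:
'b': index 0 in ['b', 'e'] -> ['b', 'e']
'e': index 1 in ['b', 'e'] -> ['e', 'b']
'b': index 1 in ['e', 'b'] -> ['b', 'e']
'e': index 1 in ['b', 'e'] -> ['e', 'b']
'b': index 1 in ['e', 'b'] -> ['b', 'e']
'e': index 1 in ['b', 'e'] -> ['e', 'b']
'e': index 0 in ['e', 'b'] -> ['e', 'b']
'b': index 1 in ['e', 'b'] -> ['b', 'e']
'e': index 1 in ['b', 'e'] -> ['e', 'b']
'e': index 0 in ['e', 'b'] -> ['e', 'b']
'e': index 0 in ['e', 'b'] -> ['e', 'b']
'e': index 0 in ['e', 'b'] -> ['e', 'b']


Output: [0, 1, 1, 1, 1, 1, 0, 1, 1, 0, 0, 0]


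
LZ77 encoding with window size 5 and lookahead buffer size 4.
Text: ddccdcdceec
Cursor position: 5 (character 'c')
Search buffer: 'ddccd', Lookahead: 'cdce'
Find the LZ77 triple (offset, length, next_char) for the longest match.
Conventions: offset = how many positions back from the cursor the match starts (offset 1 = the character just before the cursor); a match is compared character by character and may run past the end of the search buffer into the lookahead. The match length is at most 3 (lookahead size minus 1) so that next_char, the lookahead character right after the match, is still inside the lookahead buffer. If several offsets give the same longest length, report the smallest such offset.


Try each offset into the search buffer:
  offset=1 (pos 4, char 'd'): match length 0
  offset=2 (pos 3, char 'c'): match length 3
  offset=3 (pos 2, char 'c'): match length 1
  offset=4 (pos 1, char 'd'): match length 0
  offset=5 (pos 0, char 'd'): match length 0
Longest match has length 3 at offset 2.
next_char = character at position 5 + 3 = 8 -> 'e'

Best match: offset=2, length=3 (matching 'cdc' starting at position 3)
LZ77 triple: (2, 3, 'e')


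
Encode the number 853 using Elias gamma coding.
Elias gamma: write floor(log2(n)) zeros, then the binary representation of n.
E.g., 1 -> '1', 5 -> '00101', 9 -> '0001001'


num_bits = floor(log2(853)) + 1 = 10
leading_zeros = num_bits - 1 = 9
binary(853) = 1101010101

Elias gamma(853) = '000000000' + '1101010101' = 0000000001101010101 (19 bits)


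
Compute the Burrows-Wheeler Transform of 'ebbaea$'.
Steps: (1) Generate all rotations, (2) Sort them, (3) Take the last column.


Rotations (sorted):
  0: $ebbaea -> last char: a
  1: a$ebbae -> last char: e
  2: aea$ebb -> last char: b
  3: baea$eb -> last char: b
  4: bbaea$e -> last char: e
  5: ea$ebba -> last char: a
  6: ebbaea$ -> last char: $


BWT = aebbea$


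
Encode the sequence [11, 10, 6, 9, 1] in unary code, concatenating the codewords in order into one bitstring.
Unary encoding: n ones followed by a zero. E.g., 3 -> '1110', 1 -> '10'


Encode each number as n ones followed by a terminating 0:
  11 -> 111111111110 (12 bits)
  10 -> 11111111110 (11 bits)
  6 -> 1111110 (7 bits)
  9 -> 1111111110 (10 bits)
  1 -> 10 (2 bits)
Total length = 12 + 11 + 7 + 10 + 2 = 42 bits.

Unary([11, 10, 6, 9, 1]) = 111111111110111111111101111110111111111010 (42 bits)


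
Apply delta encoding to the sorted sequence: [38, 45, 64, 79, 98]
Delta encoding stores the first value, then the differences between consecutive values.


First value: 38
Deltas:
  45 - 38 = 7
  64 - 45 = 19
  79 - 64 = 15
  98 - 79 = 19


Delta encoded: [38, 7, 19, 15, 19]


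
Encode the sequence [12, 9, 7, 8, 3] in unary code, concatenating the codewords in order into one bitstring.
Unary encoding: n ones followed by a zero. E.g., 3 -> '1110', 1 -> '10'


Encode each number as n ones followed by a terminating 0:
  12 -> 1111111111110 (13 bits)
  9 -> 1111111110 (10 bits)
  7 -> 11111110 (8 bits)
  8 -> 111111110 (9 bits)
  3 -> 1110 (4 bits)
Total length = 13 + 10 + 8 + 9 + 4 = 44 bits.

Unary([12, 9, 7, 8, 3]) = 11111111111101111111110111111101111111101110 (44 bits)


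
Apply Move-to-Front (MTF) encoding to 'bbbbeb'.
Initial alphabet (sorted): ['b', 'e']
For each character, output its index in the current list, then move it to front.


MTF encoding:
'b': index 0 in ['b', 'e'] -> ['b', 'e']
'b': index 0 in ['b', 'e'] -> ['b', 'e']
'b': index 0 in ['b', 'e'] -> ['b', 'e']
'b': index 0 in ['b', 'e'] -> ['b', 'e']
'e': index 1 in ['b', 'e'] -> ['e', 'b']
'b': index 1 in ['e', 'b'] -> ['b', 'e']


Output: [0, 0, 0, 0, 1, 1]


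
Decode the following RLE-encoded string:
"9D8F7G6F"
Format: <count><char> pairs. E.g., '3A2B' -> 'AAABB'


Expanding each <count><char> pair:
  9D -> 'DDDDDDDDD'
  8F -> 'FFFFFFFF'
  7G -> 'GGGGGGG'
  6F -> 'FFFFFF'

Decoded = DDDDDDDDDFFFFFFFFGGGGGGGFFFFFF


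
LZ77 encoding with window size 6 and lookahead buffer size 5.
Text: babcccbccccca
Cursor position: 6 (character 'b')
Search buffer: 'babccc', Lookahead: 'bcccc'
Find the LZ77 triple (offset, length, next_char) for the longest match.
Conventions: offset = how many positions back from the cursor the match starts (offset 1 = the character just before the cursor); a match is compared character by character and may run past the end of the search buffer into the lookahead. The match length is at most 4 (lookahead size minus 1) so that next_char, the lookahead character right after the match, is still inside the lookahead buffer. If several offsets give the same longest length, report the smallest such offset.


Try each offset into the search buffer:
  offset=1 (pos 5, char 'c'): match length 0
  offset=2 (pos 4, char 'c'): match length 0
  offset=3 (pos 3, char 'c'): match length 0
  offset=4 (pos 2, char 'b'): match length 4
  offset=5 (pos 1, char 'a'): match length 0
  offset=6 (pos 0, char 'b'): match length 1
Longest match has length 4 at offset 4.
next_char = character at position 6 + 4 = 10 -> 'c'

Best match: offset=4, length=4 (matching 'bccc' starting at position 2)
LZ77 triple: (4, 4, 'c')


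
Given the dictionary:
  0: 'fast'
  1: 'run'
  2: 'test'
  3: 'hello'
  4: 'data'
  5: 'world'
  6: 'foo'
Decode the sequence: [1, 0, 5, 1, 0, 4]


Look up each index in the dictionary:
  1 -> 'run'
  0 -> 'fast'
  5 -> 'world'
  1 -> 'run'
  0 -> 'fast'
  4 -> 'data'

Decoded: "run fast world run fast data"


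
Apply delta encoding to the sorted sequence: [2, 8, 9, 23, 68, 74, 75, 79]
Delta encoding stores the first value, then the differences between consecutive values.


First value: 2
Deltas:
  8 - 2 = 6
  9 - 8 = 1
  23 - 9 = 14
  68 - 23 = 45
  74 - 68 = 6
  75 - 74 = 1
  79 - 75 = 4


Delta encoded: [2, 6, 1, 14, 45, 6, 1, 4]


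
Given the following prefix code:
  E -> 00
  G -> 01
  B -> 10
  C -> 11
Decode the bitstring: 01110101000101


Decoding step by step:
Bits 01 -> G
Bits 11 -> C
Bits 01 -> G
Bits 01 -> G
Bits 00 -> E
Bits 01 -> G
Bits 01 -> G


Decoded message: GCGGEGG


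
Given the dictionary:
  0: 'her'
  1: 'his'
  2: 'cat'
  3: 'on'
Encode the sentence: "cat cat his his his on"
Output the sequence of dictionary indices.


Look up each word in the dictionary:
  'cat' -> 2
  'cat' -> 2
  'his' -> 1
  'his' -> 1
  'his' -> 1
  'on' -> 3

Encoded: [2, 2, 1, 1, 1, 3]


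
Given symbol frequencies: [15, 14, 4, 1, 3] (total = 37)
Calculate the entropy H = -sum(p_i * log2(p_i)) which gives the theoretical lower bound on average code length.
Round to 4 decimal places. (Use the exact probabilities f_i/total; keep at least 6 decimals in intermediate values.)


Per-symbol terms -p_i * log2(p_i) with p_i = f_i/37:
  p = 15/37 = 0.405405: log2(p) = -1.302563, -p*log2(p) = 0.528066
  p = 14/37 = 0.378378: log2(p) = -1.402098, -p*log2(p) = 0.530524
  p = 4/37 = 0.108108: log2(p) = -3.209453, -p*log2(p) = 0.346968
  p = 1/37 = 0.027027: log2(p) = -5.209453, -p*log2(p) = 0.140796
  p = 3/37 = 0.081081: log2(p) = -3.624491, -p*log2(p) = 0.293878
H = 0.528066 + 0.530524 + 0.346968 + 0.140796 + 0.293878 = 1.840232

H = 1.8402 bits/symbol


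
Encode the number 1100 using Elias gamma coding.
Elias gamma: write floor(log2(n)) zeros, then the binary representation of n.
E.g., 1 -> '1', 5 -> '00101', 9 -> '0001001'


num_bits = floor(log2(1100)) + 1 = 11
leading_zeros = num_bits - 1 = 10
binary(1100) = 10001001100

Elias gamma(1100) = '0000000000' + '10001001100' = 000000000010001001100 (21 bits)


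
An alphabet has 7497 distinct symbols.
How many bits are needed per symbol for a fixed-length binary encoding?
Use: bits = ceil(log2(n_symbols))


log2(7497) = 12.8721
Bracket: 2^12 = 4096 < 7497 <= 2^13 = 8192
So ceil(log2(7497)) = 13

bits = ceil(log2(7497)) = ceil(12.8721) = 13 bits


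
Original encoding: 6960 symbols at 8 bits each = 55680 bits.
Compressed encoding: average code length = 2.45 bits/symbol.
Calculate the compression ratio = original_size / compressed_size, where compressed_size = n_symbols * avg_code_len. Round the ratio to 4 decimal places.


original_size = n_symbols * orig_bits = 6960 * 8 = 55680 bits
compressed_size = n_symbols * avg_code_len = 6960 * 2.45 = 17052.0 bits
ratio = original_size / compressed_size = 55680 / 17052.0 = 3.2653

Compression ratio = 3.2653


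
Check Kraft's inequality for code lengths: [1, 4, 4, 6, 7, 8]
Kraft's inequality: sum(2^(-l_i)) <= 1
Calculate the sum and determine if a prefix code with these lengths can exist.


Sum = 2^(-1) + 2^(-4) + 2^(-4) + 2^(-6) + 2^(-7) + 2^(-8)
    = 0.5 + 0.0625 + 0.0625 + 0.015625 + 0.0078125 + 0.00390625
    = 167/256 = 0.65234375
Since 0.65234375 <= 1, Kraft's inequality IS satisfied.
A prefix code with these lengths CAN exist.

Kraft sum = 0.65234375. Satisfied.


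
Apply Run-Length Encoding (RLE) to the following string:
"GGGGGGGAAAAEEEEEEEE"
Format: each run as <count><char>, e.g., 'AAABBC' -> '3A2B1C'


Scanning runs left to right:
  i=0: run of 'G' x 7 -> '7G'
  i=7: run of 'A' x 4 -> '4A'
  i=11: run of 'E' x 8 -> '8E'

RLE = 7G4A8E


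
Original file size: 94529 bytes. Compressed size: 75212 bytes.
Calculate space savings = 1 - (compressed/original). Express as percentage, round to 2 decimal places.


ratio = compressed/original = 75212/94529 = 0.79565
savings = 1 - ratio = 1 - 0.79565 = 0.20435
as a percentage: 0.20435 * 100 = 20.43%

Space savings = 1 - 75212/94529 = 20.43%


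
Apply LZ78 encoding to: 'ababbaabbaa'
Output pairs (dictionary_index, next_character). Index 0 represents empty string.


LZ78 encoding steps:
Dictionary: {0: ''}
Step 1: w='' (idx 0), next='a' -> output (0, 'a'), add 'a' as idx 1
Step 2: w='' (idx 0), next='b' -> output (0, 'b'), add 'b' as idx 2
Step 3: w='a' (idx 1), next='b' -> output (1, 'b'), add 'ab' as idx 3
Step 4: w='b' (idx 2), next='a' -> output (2, 'a'), add 'ba' as idx 4
Step 5: w='ab' (idx 3), next='b' -> output (3, 'b'), add 'abb' as idx 5
Step 6: w='a' (idx 1), next='a' -> output (1, 'a'), add 'aa' as idx 6


Encoded: [(0, 'a'), (0, 'b'), (1, 'b'), (2, 'a'), (3, 'b'), (1, 'a')]


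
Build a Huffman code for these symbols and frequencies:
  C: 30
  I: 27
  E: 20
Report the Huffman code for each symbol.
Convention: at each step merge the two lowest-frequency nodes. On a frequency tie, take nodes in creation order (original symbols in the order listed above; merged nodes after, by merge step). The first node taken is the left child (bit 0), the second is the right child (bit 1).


Huffman tree construction:
Step 1: Merge E(20) + I(27) = 47
Step 2: Merge C(30) + (E+I)(47) = 77
Read each symbol's code off the tree from the root (left child = 0, right child = 1).

Codes:
  C: 0 (length 1)
  I: 11 (length 2)
  E: 10 (length 2)
Average code length: 124/77 = 1.6104 bits/symbol


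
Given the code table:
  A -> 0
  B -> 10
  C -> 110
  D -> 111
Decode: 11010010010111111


Decoding:
110 -> C
10 -> B
0 -> A
10 -> B
0 -> A
10 -> B
111 -> D
111 -> D


Result: CBABABDD


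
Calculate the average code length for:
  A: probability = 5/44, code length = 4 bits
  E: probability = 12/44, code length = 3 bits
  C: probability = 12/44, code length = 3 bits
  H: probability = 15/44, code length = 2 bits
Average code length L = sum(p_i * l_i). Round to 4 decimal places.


Weighted contributions p_i * l_i:
  A: (5/44) * 4 = 20/44
  E: (12/44) * 3 = 36/44
  C: (12/44) * 3 = 36/44
  H: (15/44) * 2 = 30/44
Sum = (20 + 36 + 36 + 30)/44 = 122/44

L = 122/44 = 2.7727 bits/symbol


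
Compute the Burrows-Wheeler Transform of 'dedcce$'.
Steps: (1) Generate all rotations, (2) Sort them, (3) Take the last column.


Rotations (sorted):
  0: $dedcce -> last char: e
  1: cce$ded -> last char: d
  2: ce$dedc -> last char: c
  3: dcce$de -> last char: e
  4: dedcce$ -> last char: $
  5: e$dedcc -> last char: c
  6: edcce$d -> last char: d


BWT = edce$cd


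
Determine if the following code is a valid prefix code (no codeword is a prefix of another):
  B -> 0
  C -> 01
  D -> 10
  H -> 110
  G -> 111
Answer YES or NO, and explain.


Checking each pair (does one codeword prefix another?):
  B='0' vs C='01': prefix -- VIOLATION

NO -- this is NOT a valid prefix code. B (0) is a prefix of C (01).


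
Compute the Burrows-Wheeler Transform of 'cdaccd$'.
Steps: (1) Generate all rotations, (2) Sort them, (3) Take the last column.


Rotations (sorted):
  0: $cdaccd -> last char: d
  1: accd$cd -> last char: d
  2: ccd$cda -> last char: a
  3: cd$cdac -> last char: c
  4: cdaccd$ -> last char: $
  5: d$cdacc -> last char: c
  6: daccd$c -> last char: c


BWT = ddac$cc
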